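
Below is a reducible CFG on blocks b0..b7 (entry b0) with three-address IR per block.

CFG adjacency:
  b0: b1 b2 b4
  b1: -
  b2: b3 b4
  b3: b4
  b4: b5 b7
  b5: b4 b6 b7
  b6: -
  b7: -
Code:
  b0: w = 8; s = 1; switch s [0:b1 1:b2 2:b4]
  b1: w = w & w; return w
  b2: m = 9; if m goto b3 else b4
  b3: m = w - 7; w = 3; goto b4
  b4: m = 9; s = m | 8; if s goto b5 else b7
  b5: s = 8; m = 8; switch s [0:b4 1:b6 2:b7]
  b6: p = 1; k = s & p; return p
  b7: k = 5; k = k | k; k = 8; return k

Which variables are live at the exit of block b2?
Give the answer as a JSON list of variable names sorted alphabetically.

Answer: ["w"]

Derivation:
Block summaries:
  b0 def {s,w} use ∅
  b1 def {w} use {w}
  b2 def {m} use ∅
  b3 def {m,w} use {w}
  b4 def {m,s} use ∅
  b5 def {m,s} use ∅
  b6 def {k,p} use {s}
  b7 def {k} use ∅

Live sets:
  live b0: ∅→{w}
  live b1: {w}→∅
  live b2: {w}→{w}
  live b3: {w}→∅
  live b4: ∅→∅
  live b5: ∅→{s}
  live b6: {s}→∅
  live b7: ∅→∅

live-out(b2) = ["w"]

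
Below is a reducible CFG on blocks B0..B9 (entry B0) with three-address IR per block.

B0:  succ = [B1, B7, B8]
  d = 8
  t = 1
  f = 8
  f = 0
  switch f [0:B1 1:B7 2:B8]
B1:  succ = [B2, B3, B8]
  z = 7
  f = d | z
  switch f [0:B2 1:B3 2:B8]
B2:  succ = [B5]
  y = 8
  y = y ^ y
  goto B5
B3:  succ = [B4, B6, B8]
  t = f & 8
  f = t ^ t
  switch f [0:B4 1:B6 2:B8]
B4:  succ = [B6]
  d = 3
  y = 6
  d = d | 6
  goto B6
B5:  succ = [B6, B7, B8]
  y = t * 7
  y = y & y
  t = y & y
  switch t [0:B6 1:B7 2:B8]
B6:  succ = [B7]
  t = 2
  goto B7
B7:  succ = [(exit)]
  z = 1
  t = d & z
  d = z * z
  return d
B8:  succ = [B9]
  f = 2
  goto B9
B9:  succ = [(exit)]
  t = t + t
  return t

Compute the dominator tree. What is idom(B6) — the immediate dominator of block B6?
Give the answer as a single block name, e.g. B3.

idom tree: B1←B0 B2←B1 B3←B1 B4←B3 B5←B2 B6←B1 B7←B0 B8←B0 B9←B8
Dom∩ at merges:
  B6: preds {B3,B4,B5}: {B0,B1,B3} ∩ {B0,B1,B3,B4} ∩ {B0,B1,B2,B5} = {B0,B1}; idom=B1
  B7: preds {B0,B5,B6}: {B0} ∩ {B0,B1,B2,B5} ∩ {B0,B1,B6} = {B0}; idom=B0
  B8: preds {B0,B1,B3,B5}: {B0} ∩ {B0,B1} ∩ {B0,B1,B3} ∩ {B0,B1,B2,B5} = {B0}; idom=B0

idom(B6) = B1

Answer: B1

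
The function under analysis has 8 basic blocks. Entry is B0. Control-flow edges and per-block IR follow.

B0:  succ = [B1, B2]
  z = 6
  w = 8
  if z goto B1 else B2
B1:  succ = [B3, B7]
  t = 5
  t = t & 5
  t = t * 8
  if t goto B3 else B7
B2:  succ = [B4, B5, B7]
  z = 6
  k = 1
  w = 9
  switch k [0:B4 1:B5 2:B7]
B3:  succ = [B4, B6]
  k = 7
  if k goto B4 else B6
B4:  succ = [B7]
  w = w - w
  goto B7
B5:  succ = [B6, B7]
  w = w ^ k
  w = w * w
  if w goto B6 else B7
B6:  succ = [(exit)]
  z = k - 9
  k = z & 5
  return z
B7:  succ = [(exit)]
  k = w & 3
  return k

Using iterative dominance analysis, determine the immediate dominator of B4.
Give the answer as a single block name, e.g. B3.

idom tree: B1←B0 B2←B0 B3←B1 B4←B0 B5←B2 B6←B0 B7←B0
Join-block Dom:
  B4: preds {B2,B3}: {B0,B2} ∩ {B0,B1,B3} = {B0}; idom=B0
  B6: preds {B3,B5}: {B0,B1,B3} ∩ {B0,B2,B5} = {B0}; idom=B0
  B7: preds {B1,B2,B4,B5}: {B0,B1} ∩ {B0,B2} ∩ {B0,B4} ∩ {B0,B2,B5} = {B0}; idom=B0

idom(B4) = B0

Answer: B0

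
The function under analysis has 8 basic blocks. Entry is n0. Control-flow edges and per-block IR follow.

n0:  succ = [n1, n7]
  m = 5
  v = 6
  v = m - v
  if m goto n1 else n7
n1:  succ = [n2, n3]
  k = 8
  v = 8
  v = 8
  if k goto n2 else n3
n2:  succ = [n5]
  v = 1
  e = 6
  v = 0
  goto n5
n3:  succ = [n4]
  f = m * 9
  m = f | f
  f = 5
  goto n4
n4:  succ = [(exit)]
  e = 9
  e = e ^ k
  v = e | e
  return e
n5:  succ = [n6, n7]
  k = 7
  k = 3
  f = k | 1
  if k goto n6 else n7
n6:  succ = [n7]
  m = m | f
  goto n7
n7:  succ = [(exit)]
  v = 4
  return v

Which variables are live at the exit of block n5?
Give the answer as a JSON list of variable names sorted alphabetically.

def/use:
  n0 def {m,v} use ∅
  n1 def {k,v} use ∅
  n2 def {e,v} use ∅
  n3 def {f,m} use {m}
  n4 def {e,v} use {k}
  n5 def {f,k} use ∅
  n6 def {m} use {f,m}
  n7 def {v} use ∅

Backward fixpoint:
  live n0: ∅→{m}
  live n1: {m}→{k,m}
  live n2: {m}→{m}
  live n3: {k,m}→{k}
  live n4: {k}→∅
  live n5: {m}→{f,m}
  live n6: {f,m}→∅
  live n7: ∅→∅

live-out(n5) = ["f", "m"]

Answer: ["f", "m"]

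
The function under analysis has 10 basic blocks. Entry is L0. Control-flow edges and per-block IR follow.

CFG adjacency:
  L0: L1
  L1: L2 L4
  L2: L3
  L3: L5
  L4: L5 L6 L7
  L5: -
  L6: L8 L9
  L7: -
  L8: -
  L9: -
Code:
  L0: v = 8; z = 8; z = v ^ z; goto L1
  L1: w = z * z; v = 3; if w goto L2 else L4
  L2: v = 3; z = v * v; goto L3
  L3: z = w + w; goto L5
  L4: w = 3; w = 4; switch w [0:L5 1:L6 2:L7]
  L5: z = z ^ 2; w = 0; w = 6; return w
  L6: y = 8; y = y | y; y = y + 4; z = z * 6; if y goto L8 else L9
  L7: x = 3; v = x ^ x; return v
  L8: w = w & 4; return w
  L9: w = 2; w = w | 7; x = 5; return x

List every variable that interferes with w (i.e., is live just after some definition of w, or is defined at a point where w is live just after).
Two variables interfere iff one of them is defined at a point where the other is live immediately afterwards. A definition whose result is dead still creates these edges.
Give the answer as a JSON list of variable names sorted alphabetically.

def/use:
  L0: def={v,z} ue=∅
  L1: def={v,w} ue={z}
  L2: def={v,z} ue=∅
  L3: def={z} ue={w}
  L4: def={w} ue=∅
  L5: def={w,z} ue={z}
  L6: def={y,z} ue={z}
  L7: def={v,x} ue=∅
  L8: def={w} ue={w}
  L9: def={w,x} ue=∅

Backward fixpoint:
  L0: in=∅ out={z}
  L1: in={z} out={w,z}
  L2: in={w} out={w}
  L3: in={w} out={z}
  L4: in={z} out={w,z}
  L5: in={z} out=∅
  L6: in={w,z} out={w}
  L7: in=∅ out=∅
  L8: in={w} out=∅
  L9: in=∅ out=∅

Conflict graph:
  v: {w,z}
  w: {v,y,z}
  x: ∅
  y: {w,z}
  z: {v,w,y}

N(w) = ["v", "y", "z"]

Answer: ["v", "y", "z"]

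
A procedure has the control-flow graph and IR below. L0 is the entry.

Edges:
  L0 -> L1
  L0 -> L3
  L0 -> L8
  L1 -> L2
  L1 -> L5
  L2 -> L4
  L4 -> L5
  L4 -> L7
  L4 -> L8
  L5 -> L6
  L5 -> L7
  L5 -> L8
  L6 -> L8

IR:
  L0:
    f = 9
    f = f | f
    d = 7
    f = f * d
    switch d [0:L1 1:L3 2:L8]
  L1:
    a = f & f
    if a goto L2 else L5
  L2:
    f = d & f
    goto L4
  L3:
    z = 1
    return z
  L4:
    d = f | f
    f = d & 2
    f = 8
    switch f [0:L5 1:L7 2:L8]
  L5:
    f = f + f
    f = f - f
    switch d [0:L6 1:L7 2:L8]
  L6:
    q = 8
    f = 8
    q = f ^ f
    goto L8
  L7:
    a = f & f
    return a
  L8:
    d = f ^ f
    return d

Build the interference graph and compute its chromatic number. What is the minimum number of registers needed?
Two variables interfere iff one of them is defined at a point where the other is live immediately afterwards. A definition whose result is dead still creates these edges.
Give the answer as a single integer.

def/use:
  L0: def={d,f} ue=∅
  L1: def={a} ue={f}
  L2: def={f} ue={d,f}
  L3: def={z} ue=∅
  L4: def={d,f} ue={f}
  L5: def={f} ue={d,f}
  L6: def={f,q} ue=∅
  L7: def={a} ue={f}
  L8: def={d} ue={f}

Backward fixpoint:
  L0 li=∅ lo={d,f}
  L1 li={d,f} lo={d,f}
  L2 li={d,f} lo={f}
  L3 li=∅ lo=∅
  L4 li={f} lo={d,f}
  L5 li={d,f} lo={f}
  L6 li=∅ lo={f}
  L7 li={f} lo=∅
  L8 li={f} lo=∅

Conflict graph:
  a: {d,f}
  d: {a,f}
  f: {a,d,q}
  q: {f}
  z: ∅

Registers:
  clique {a,d,f} ⇒ need ≥ 3
  assign a→c1 d→c2 f→c0 q→c1 z→c0 — no edge inside a register ⇒ χ ≤ 3
  χ = 3

Answer: 3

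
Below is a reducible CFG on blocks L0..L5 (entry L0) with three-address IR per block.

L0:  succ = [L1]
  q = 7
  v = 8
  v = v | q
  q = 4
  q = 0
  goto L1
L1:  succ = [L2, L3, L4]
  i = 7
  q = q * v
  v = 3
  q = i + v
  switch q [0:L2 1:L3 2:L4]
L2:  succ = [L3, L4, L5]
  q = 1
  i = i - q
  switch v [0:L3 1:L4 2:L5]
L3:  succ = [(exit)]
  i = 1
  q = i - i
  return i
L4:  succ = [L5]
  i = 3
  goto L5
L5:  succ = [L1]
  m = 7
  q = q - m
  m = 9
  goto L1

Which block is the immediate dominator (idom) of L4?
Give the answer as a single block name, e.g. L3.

idom tree: L1←L0 L2←L1 L3←L1 L4←L1 L5←L1
Dom at joins:
  L1: preds {L0,L5}: {L0} ∩ {L0,L1,L5} = {L0}; idom=L0
  L3: preds {L1,L2}: {L0,L1} ∩ {L0,L1,L2} = {L0,L1}; idom=L1
  L4: preds {L1,L2}: {L0,L1} ∩ {L0,L1,L2} = {L0,L1}; idom=L1
  L5: preds {L2,L4}: {L0,L1,L2} ∩ {L0,L1,L4} = {L0,L1}; idom=L1

idom(L4) = L1

Answer: L1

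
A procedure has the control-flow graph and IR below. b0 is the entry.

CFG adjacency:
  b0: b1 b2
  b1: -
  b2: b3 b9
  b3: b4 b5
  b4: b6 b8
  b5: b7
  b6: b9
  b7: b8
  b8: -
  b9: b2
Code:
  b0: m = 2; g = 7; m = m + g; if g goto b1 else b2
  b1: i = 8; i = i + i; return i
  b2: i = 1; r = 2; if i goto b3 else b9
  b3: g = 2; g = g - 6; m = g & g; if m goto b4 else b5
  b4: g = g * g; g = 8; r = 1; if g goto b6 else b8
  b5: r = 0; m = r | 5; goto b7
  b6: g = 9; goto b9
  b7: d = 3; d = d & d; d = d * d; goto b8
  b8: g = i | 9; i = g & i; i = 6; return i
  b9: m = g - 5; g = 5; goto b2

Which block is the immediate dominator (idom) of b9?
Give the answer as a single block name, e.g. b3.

Answer: b2

Working:
idom tree: b1←b0 b2←b0 b3←b2 b4←b3 b5←b3 b6←b4 b7←b5 b8←b3 b9←b2
Dom at joins:
  b2: preds {b0,b9}: {b0} ∩ {b0,b2,b9} = {b0}; idom=b0
  b8: preds {b4,b7}: {b0,b2,b3,b4} ∩ {b0,b2,b3,b5,b7} = {b0,b2,b3}; idom=b3
  b9: preds {b2,b6}: {b0,b2} ∩ {b0,b2,b3,b4,b6} = {b0,b2}; idom=b2

idom(b9) = b2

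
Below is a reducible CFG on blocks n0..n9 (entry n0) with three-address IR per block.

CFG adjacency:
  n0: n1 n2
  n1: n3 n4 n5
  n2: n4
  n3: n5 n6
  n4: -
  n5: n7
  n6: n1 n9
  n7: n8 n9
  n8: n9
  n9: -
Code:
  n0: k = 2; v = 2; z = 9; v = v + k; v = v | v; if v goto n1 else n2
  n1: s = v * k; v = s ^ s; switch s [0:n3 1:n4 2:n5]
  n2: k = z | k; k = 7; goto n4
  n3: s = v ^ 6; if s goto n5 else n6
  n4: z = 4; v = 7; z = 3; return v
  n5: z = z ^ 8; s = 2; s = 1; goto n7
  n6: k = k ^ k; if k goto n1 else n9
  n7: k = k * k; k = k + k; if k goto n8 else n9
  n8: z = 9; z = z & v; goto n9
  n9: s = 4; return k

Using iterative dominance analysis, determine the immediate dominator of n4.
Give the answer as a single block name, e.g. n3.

idom tree: n1←n0 n2←n0 n3←n1 n4←n0 n5←n1 n6←n3 n7←n5 n8←n7 n9←n1
Join-block Dom:
  n1: preds {n0,n6}: {n0} ∩ {n0,n1,n3,n6} = {n0}; idom=n0
  n4: preds {n1,n2}: {n0,n1} ∩ {n0,n2} = {n0}; idom=n0
  n5: preds {n1,n3}: {n0,n1} ∩ {n0,n1,n3} = {n0,n1}; idom=n1
  n9: preds {n6,n7,n8}: {n0,n1,n3,n6} ∩ {n0,n1,n5,n7} ∩ {n0,n1,n5,n7,n8} = {n0,n1}; idom=n1

idom(n4) = n0

Answer: n0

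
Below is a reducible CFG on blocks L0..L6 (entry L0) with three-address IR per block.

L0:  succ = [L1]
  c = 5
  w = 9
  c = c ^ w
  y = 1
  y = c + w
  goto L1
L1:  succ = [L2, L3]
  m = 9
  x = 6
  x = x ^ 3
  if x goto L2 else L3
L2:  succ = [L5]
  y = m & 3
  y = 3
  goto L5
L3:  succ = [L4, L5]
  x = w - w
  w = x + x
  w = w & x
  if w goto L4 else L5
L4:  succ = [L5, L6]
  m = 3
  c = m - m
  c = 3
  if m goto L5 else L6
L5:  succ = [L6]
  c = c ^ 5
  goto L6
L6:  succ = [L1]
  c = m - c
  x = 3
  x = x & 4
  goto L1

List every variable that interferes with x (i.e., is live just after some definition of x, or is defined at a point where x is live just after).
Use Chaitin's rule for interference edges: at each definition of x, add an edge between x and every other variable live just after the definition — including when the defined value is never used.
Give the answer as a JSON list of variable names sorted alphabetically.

Answer: ["c", "m", "w"]

Working:
def/use:
  L0: {c,w,y} / ∅
  L1: {m,x} / ∅
  L2: {y} / {m}
  L3: {w,x} / {w}
  L4: {c,m} / ∅
  L5: {c} / {c}
  L6: {c,x} / {c,m}

Live sets:
  L0: in=∅ out={c,w}
  L1: in={c,w} out={c,m,w}
  L2: in={c,m,w} out={c,m,w}
  L3: in={c,m,w} out={c,m,w}
  L4: in={w} out={c,m,w}
  L5: in={c,m,w} out={c,m,w}
  L6: in={c,m,w} out={c,w}

Interfere edges:
  c: {m,w,x,y}
  m: {c,w,x,y}
  w: {c,m,x,y}
  x: {c,m,w}
  y: {c,m,w}

N(x) = ["c", "m", "w"]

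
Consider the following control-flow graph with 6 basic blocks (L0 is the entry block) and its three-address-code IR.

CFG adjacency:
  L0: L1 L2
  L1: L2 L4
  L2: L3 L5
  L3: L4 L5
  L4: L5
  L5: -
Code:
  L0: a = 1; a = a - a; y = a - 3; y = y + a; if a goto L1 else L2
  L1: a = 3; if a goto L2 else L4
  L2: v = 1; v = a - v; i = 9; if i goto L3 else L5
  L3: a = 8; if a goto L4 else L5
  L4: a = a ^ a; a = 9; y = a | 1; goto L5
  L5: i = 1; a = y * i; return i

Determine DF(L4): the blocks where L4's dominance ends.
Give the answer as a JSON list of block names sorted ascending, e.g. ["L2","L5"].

Answer: ["L5"]

Derivation:
idom tree: L1←L0 L2←L0 L3←L2 L4←L0 L5←L0
Join-block Dom:
  L2: preds {L0,L1}: {L0} ∩ {L0,L1} = {L0}; idom=L0
  L4: preds {L1,L3}: {L0,L1} ∩ {L0,L2,L3} = {L0}; idom=L0
  L5: preds {L2,L3,L4}: {L0,L2} ∩ {L0,L2,L3} ∩ {L0,L4} = {L0}; idom=L0

DF walk-up:
  join L2 pred L0: · stop@L0
  join L2 pred L1: L1 stop@L0
  join L4 pred L1: L1 stop@L0
  join L4 pred L3: L3→L2 stop@L0
  join L5 pred L2: L2 stop@L0
  join L5 pred L3: L3→L2 stop@L0
  join L5 pred L4: L4 stop@L0
  L0: DF=∅
  L1: DF={L2,L4}
  L2: DF={L4,L5}
  L3: DF={L4,L5}
  L4: DF={L5}
  L5: DF=∅

DF(L4) = ["L5"]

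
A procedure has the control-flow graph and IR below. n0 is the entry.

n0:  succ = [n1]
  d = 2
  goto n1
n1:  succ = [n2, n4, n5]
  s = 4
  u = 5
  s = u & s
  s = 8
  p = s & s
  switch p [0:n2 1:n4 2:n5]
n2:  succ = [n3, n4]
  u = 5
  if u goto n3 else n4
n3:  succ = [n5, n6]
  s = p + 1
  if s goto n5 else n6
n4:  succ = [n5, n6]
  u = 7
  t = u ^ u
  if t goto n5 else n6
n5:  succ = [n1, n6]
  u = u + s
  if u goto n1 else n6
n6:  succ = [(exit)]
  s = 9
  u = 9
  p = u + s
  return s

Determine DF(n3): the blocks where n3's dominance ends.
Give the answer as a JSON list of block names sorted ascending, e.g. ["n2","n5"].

Answer: ["n5", "n6"]

Working:
idom tree: n1←n0 n2←n1 n3←n2 n4←n1 n5←n1 n6←n1
Join-block Dom:
  n1: preds {n0,n5}: {n0} ∩ {n0,n1,n5} = {n0}; idom=n0
  n4: preds {n1,n2}: {n0,n1} ∩ {n0,n1,n2} = {n0,n1}; idom=n1
  n5: preds {n1,n3,n4}: {n0,n1} ∩ {n0,n1,n2,n3} ∩ {n0,n1,n4} = {n0,n1}; idom=n1
  n6: preds {n3,n4,n5}: {n0,n1,n2,n3} ∩ {n0,n1,n4} ∩ {n0,n1,n5} = {n0,n1}; idom=n1

DF walk-up:
  join n1 pred n0: · stop@n0
  join n1 pred n5: n5→n1 stop@n0
  join n4 pred n1: · stop@n1
  join n4 pred n2: n2 stop@n1
  join n5 pred n1: · stop@n1
  join n5 pred n3: n3→n2 stop@n1
  join n5 pred n4: n4 stop@n1
  join n6 pred n3: n3→n2 stop@n1
  join n6 pred n4: n4 stop@n1
  join n6 pred n5: n5 stop@n1
  n0 → ∅
  n1 → {n1}
  n2 → {n4,n5,n6}
  n3 → {n5,n6}
  n4 → {n5,n6}
  n5 → {n1,n6}
  n6 → ∅

DF(n3) = ["n5", "n6"]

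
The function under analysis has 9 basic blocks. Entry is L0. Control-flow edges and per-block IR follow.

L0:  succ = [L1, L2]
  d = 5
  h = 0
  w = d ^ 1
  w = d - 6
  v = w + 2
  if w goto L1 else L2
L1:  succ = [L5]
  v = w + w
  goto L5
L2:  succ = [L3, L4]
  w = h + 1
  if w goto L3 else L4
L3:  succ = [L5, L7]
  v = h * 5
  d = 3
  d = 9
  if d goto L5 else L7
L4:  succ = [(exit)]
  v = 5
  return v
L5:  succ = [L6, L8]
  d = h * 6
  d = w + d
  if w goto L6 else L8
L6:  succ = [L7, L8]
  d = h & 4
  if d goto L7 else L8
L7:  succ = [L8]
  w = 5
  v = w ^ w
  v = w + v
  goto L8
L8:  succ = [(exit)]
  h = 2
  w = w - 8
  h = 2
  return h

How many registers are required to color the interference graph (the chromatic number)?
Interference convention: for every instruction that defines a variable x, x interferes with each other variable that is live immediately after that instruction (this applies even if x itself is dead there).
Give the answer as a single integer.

Per-block:
  L0: def={d,h,v,w} ue=∅
  L1: def={v} ue={w}
  L2: def={w} ue={h}
  L3: def={d,v} ue={h}
  L4: def={v} ue=∅
  L5: def={d} ue={h,w}
  L6: def={d} ue={h}
  L7: def={v,w} ue=∅
  L8: def={h,w} ue={w}

Liveness:
  L0: in=∅ out={h,w}
  L1: in={h,w} out={h,w}
  L2: in={h} out={h,w}
  L3: in={h,w} out={h,w}
  L4: in=∅ out=∅
  L5: in={h,w} out={h,w}
  L6: in={h,w} out={w}
  L7: in=∅ out={w}
  L8: in={w} out=∅

Interfere edges:
  d: {h,w}
  h: {d,v,w}
  v: {h,w}
  w: {d,h,v}

Chromatic number:
  {d,h,w} pairwise interfere (3-clique) ⇒ χ ≥ 3
  3-colouring: R0={h}  R1={w}  R2={d,v}
  χ = 3

Answer: 3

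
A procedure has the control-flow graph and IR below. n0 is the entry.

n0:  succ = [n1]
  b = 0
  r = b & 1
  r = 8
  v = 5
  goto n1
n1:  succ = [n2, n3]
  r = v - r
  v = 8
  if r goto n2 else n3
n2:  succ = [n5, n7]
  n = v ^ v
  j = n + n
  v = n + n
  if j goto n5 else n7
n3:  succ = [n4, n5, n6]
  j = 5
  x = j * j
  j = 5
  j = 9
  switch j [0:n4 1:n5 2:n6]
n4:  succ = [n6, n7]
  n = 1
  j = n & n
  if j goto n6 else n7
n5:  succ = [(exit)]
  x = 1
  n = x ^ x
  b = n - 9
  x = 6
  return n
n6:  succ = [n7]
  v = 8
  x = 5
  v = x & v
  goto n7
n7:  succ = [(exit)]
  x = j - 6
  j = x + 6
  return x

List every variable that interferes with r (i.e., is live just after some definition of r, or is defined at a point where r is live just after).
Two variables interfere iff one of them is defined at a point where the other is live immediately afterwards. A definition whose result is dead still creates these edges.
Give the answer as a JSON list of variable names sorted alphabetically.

Per-block:
  n0 def {b,r,v} use ∅
  n1 def {r,v} use {r,v}
  n2 def {j,n,v} use {v}
  n3 def {j,x} use ∅
  n4 def {j,n} use ∅
  n5 def {b,n,x} use ∅
  n6 def {v,x} use ∅
  n7 def {j,x} use {j}

Backward fixpoint:
  n0 li=∅ lo={r,v}
  n1 li={r,v} lo={v}
  n2 li={v} lo={j}
  n3 li=∅ lo={j}
  n4 li=∅ lo={j}
  n5 li=∅ lo=∅
  n6 li={j} lo={j}
  n7 li={j} lo=∅

Interference:
  b↔{n}
  j↔{n,v,x}
  n↔{b,j,x}
  r↔{v}
  v↔{j,r,x}
  x↔{j,n,v}

N(r) = ["v"]

Answer: ["v"]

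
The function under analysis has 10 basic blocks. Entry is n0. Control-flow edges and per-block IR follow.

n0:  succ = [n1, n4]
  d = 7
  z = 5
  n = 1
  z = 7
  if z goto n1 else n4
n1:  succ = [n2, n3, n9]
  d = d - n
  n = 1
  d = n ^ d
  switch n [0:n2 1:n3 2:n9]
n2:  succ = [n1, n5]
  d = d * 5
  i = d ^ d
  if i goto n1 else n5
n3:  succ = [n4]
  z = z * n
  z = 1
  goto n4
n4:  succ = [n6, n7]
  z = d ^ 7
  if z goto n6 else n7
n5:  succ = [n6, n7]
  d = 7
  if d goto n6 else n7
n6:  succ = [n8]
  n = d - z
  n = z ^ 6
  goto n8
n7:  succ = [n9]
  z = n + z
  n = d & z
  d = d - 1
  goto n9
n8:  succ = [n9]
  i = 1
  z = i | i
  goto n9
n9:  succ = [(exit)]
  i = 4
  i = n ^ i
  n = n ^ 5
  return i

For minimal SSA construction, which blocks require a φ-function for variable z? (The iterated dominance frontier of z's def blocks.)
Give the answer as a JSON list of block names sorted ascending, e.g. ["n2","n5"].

idom tree: n1←n0 n2←n1 n3←n1 n4←n0 n5←n2 n6←n0 n7←n0 n8←n6 n9←n0
Dom∩ at merges:
  n1: preds {n0,n2}: {n0} ∩ {n0,n1,n2} = {n0}; idom=n0
  n4: preds {n0,n3}: {n0} ∩ {n0,n1,n3} = {n0}; idom=n0
  n6: preds {n4,n5}: {n0,n4} ∩ {n0,n1,n2,n5} = {n0}; idom=n0
  n7: preds {n4,n5}: {n0,n4} ∩ {n0,n1,n2,n5} = {n0}; idom=n0
  n9: preds {n1,n7,n8}: {n0,n1} ∩ {n0,n7} ∩ {n0,n6,n8} = {n0}; idom=n0

DF derivation:
  n1←n0: walk · to n0
  n1←n2: walk n2→n1 to n0
  n4←n0: walk · to n0
  n4←n3: walk n3→n1 to n0
  n6←n4: walk n4 to n0
  n6←n5: walk n5→n2→n1 to n0
  n7←n4: walk n4 to n0
  n7←n5: walk n5→n2→n1 to n0
  n9←n1: walk n1 to n0
  n9←n7: walk n7 to n0
  n9←n8: walk n8→n6 to n0
  n0 → ∅
  n1 → {n1,n4,n6,n7,n9}
  n2 → {n1,n6,n7}
  n3 → {n4}
  n4 → {n6,n7}
  n5 → {n6,n7}
  n6 → {n9}
  n7 → {n9}
  n8 → {n9}
  n9 → ∅

φ for z: defs {n0,n3,n4,n7,n8}
  DF⁺ = {n4,n6,n7,n9}

Answer: ["n4", "n6", "n7", "n9"]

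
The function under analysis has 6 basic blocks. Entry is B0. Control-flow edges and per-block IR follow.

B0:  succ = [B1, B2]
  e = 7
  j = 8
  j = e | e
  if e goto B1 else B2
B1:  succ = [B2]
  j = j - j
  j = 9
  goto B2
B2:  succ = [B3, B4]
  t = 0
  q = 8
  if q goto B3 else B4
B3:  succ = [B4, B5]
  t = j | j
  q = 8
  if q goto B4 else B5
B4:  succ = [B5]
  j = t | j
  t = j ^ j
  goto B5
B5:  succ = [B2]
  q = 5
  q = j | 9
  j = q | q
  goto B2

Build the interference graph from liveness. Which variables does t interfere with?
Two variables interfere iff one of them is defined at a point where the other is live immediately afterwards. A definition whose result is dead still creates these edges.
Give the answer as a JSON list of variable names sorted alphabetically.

Answer: ["j", "q"]

Derivation:
def/use:
  B0 def {e,j} use ∅
  B1 def {j} use {j}
  B2 def {q,t} use ∅
  B3 def {q,t} use {j}
  B4 def {j,t} use {j,t}
  B5 def {j,q} use {j}

Liveness:
  B0 li=∅ lo={j}
  B1 li={j} lo={j}
  B2 li={j} lo={j,t}
  B3 li={j} lo={j,t}
  B4 li={j,t} lo={j}
  B5 li={j} lo={j}

Interfere edges:
  e — {j}
  j — {e,q,t}
  q — {j,t}
  t — {j,q}

N(t) = ["j", "q"]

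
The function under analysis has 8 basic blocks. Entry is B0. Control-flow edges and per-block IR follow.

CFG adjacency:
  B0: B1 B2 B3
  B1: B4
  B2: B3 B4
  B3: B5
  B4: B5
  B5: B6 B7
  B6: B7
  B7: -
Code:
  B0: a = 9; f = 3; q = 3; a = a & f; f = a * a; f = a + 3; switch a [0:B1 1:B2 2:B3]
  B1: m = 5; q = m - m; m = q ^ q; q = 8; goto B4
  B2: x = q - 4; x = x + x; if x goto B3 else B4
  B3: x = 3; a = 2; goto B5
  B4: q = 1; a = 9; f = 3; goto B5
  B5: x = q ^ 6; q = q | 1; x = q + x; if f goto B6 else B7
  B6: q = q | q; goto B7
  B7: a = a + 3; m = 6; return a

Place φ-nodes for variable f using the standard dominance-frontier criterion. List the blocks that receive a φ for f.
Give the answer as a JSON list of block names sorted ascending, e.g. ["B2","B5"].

idom tree: B1←B0 B2←B0 B3←B0 B4←B0 B5←B0 B6←B5 B7←B5
Dom at joins:
  B3: preds {B0,B2}: {B0} ∩ {B0,B2} = {B0}; idom=B0
  B4: preds {B1,B2}: {B0,B1} ∩ {B0,B2} = {B0}; idom=B0
  B5: preds {B3,B4}: {B0,B3} ∩ {B0,B4} = {B0}; idom=B0
  B7: preds {B5,B6}: {B0,B5} ∩ {B0,B5,B6} = {B0,B5}; idom=B5

DF derivation:
  B3←B0: walk · to B0
  B3←B2: walk B2 to B0
  B4←B1: walk B1 to B0
  B4←B2: walk B2 to B0
  B5←B3: walk B3 to B0
  B5←B4: walk B4 to B0
  B7←B5: walk · to B5
  B7←B6: walk B6 to B5
  B0: DF=∅
  B1: DF={B4}
  B2: DF={B3,B4}
  B3: DF={B5}
  B4: DF={B5}
  B5: DF=∅
  B6: DF={B7}
  B7: DF=∅

φ for f: defs {B0,B4}
  DF⁺ = {B5}

Answer: ["B5"]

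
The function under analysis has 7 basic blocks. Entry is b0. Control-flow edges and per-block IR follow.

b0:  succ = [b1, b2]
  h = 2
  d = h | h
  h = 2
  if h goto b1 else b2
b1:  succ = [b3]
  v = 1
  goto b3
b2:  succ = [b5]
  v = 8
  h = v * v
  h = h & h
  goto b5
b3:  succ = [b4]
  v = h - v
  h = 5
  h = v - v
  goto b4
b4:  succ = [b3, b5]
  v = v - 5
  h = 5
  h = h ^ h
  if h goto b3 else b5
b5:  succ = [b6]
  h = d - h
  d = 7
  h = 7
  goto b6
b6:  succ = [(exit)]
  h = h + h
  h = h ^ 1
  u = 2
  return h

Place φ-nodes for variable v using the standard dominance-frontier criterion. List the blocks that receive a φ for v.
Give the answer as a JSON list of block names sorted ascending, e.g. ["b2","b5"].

idom tree: b1←b0 b2←b0 b3←b1 b4←b3 b5←b0 b6←b5
Dom at joins:
  b3: preds {b1,b4}: {b0,b1} ∩ {b0,b1,b3,b4} = {b0,b1}; idom=b1
  b5: preds {b2,b4}: {b0,b2} ∩ {b0,b1,b3,b4} = {b0}; idom=b0

Frontier:
  join b3 pred b1: · stop@b1
  join b3 pred b4: b4→b3 stop@b1
  join b5 pred b2: b2 stop@b0
  join b5 pred b4: b4→b3→b1 stop@b0
  b0 → ∅
  b1 → {b5}
  b2 → {b5}
  b3 → {b3,b5}
  b4 → {b3,b5}
  b5 → ∅
  b6 → ∅

φ for v: defs {b1,b2,b3,b4}
  DF⁺ = {b3,b5}

Answer: ["b3", "b5"]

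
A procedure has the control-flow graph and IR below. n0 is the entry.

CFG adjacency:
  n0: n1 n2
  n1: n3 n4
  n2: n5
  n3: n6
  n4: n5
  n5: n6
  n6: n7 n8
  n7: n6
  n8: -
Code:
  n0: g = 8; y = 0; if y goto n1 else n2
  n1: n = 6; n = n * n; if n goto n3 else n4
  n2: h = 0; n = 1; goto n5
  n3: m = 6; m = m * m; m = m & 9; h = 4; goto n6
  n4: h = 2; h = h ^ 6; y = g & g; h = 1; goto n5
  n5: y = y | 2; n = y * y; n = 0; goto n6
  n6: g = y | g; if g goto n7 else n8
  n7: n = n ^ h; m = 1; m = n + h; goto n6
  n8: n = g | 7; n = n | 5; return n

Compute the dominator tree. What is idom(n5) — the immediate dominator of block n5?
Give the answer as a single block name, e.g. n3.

Answer: n0

Derivation:
idom tree: n1←n0 n2←n0 n3←n1 n4←n1 n5←n0 n6←n0 n7←n6 n8←n6
Join-block Dom:
  n5: preds {n2,n4}: {n0,n2} ∩ {n0,n1,n4} = {n0}; idom=n0
  n6: preds {n3,n5,n7}: {n0,n1,n3} ∩ {n0,n5} ∩ {n0,n6,n7} = {n0}; idom=n0

idom(n5) = n0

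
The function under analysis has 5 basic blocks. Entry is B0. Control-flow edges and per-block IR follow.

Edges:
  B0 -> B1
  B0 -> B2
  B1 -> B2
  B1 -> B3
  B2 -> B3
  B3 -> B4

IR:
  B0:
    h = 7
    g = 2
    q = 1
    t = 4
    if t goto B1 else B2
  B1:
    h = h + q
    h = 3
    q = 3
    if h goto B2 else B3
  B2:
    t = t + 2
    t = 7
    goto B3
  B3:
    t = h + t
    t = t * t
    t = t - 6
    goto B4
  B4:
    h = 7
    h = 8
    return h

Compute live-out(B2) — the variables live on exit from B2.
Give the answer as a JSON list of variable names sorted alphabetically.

Block summaries:
  B0: {g,h,q,t} / ∅
  B1: {h,q} / {h,q}
  B2: {t} / {t}
  B3: {t} / {h,t}
  B4: {h} / ∅

Liveness:
  B0 li=∅ lo={h,q,t}
  B1 li={h,q,t} lo={h,t}
  B2 li={h,t} lo={h,t}
  B3 li={h,t} lo=∅
  B4 li=∅ lo=∅

live-out(B2) = ["h", "t"]

Answer: ["h", "t"]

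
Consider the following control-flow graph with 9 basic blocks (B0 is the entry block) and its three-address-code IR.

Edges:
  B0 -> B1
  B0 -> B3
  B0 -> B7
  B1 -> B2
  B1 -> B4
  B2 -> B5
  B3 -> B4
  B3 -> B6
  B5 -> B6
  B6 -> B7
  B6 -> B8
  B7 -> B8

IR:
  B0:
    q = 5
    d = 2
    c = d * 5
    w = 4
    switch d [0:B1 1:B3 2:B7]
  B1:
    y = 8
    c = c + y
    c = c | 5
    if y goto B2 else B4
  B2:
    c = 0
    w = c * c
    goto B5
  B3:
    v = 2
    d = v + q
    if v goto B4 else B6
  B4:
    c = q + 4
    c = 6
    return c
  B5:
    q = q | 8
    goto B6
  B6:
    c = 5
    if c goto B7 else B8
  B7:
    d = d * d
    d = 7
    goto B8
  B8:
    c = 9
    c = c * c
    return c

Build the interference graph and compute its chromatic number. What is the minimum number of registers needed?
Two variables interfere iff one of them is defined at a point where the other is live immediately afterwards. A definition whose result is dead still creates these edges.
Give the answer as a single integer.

Block summaries:
  B0: {c,d,q,w} / ∅
  B1: {c,y} / {c}
  B2: {c,w} / ∅
  B3: {d,v} / {q}
  B4: {c} / {q}
  B5: {q} / {q}
  B6: {c} / ∅
  B7: {d} / {d}
  B8: {c} / ∅

Liveness:
  B0 li=∅ lo={c,d,q}
  B1 li={c,d,q} lo={d,q}
  B2 li={d,q} lo={d,q}
  B3 li={q} lo={d,q}
  B4 li={q} lo=∅
  B5 li={d,q} lo={d}
  B6 li={d} lo={d}
  B7 li={d} lo=∅
  B8 li=∅ lo=∅

Interfere edges:
  c: {d,q,w,y}
  d: {c,q,v,w,y}
  q: {c,d,v,w,y}
  v: {d,q}
  w: {c,d,q}
  y: {c,d,q}

Chromatic number:
  {c,d,q,w} pairwise interfere (4-clique) ⇒ χ ≥ 4
  4-colouring: c0={d}  c1={q}  c2={c,v}  c3={w,y}
  χ = 4

Answer: 4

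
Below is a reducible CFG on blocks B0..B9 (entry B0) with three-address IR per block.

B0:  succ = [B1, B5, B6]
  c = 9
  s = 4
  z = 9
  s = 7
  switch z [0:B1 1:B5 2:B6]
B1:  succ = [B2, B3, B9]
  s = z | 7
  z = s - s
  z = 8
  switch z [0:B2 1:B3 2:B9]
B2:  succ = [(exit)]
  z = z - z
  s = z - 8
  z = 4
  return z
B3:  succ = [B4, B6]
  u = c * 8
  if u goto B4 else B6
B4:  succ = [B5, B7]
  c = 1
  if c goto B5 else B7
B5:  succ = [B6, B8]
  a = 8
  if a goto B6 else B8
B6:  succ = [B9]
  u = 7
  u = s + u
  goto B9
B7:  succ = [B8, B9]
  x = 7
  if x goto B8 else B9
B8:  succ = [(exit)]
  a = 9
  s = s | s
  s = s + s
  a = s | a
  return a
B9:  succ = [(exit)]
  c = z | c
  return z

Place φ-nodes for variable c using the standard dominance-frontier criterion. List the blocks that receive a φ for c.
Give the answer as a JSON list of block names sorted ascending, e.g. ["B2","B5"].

idom tree: B1←B0 B2←B1 B3←B1 B4←B3 B5←B0 B6←B0 B7←B4 B8←B0 B9←B0
Dom∩ at merges:
  B5: preds {B0,B4}: {B0} ∩ {B0,B1,B3,B4} = {B0}; idom=B0
  B6: preds {B0,B3,B5}: {B0} ∩ {B0,B1,B3} ∩ {B0,B5} = {B0}; idom=B0
  B8: preds {B5,B7}: {B0,B5} ∩ {B0,B1,B3,B4,B7} = {B0}; idom=B0
  B9: preds {B1,B6,B7}: {B0,B1} ∩ {B0,B6} ∩ {B0,B1,B3,B4,B7} = {B0}; idom=B0

Frontier:
  B5←B0: walk · to B0
  B5←B4: walk B4→B3→B1 to B0
  B6←B0: walk · to B0
  B6←B3: walk B3→B1 to B0
  B6←B5: walk B5 to B0
  B8←B5: walk B5 to B0
  B8←B7: walk B7→B4→B3→B1 to B0
  B9←B1: walk B1 to B0
  B9←B6: walk B6 to B0
  B9←B7: walk B7→B4→B3→B1 to B0
  B0: DF=∅
  B1: DF={B5,B6,B8,B9}
  B2: DF=∅
  B3: DF={B5,B6,B8,B9}
  B4: DF={B5,B8,B9}
  B5: DF={B6,B8}
  B6: DF={B9}
  B7: DF={B8,B9}
  B8: DF=∅
  B9: DF=∅

φ for c: defs {B0,B4,B9}
  DF⁺ = {B5,B6,B8,B9}

Answer: ["B5", "B6", "B8", "B9"]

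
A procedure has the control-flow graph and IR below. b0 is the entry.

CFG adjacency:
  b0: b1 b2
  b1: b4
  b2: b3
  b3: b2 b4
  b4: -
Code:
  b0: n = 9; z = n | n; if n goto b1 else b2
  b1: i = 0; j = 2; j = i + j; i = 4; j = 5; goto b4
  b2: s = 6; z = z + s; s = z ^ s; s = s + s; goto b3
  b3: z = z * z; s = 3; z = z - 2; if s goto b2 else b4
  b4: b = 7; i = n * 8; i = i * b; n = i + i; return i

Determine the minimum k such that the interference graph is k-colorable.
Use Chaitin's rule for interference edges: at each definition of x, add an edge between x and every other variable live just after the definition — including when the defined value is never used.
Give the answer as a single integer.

Per-block:
  b0 def {n,z} use ∅
  b1 def {i,j} use ∅
  b2 def {s,z} use {z}
  b3 def {s,z} use {z}
  b4 def {b,i,n} use {n}

Backward fixpoint:
  b0: in=∅ out={n,z}
  b1: in={n} out={n}
  b2: in={n,z} out={n,z}
  b3: in={n,z} out={n,z}
  b4: in={n} out=∅

Interference:
  b↔{i,n}
  i↔{b,j,n}
  j↔{i,n}
  n↔{b,i,j,s,z}
  s↔{n,z}
  z↔{n,s}

Registers:
  clique {b,i,n} ⇒ need ≥ 3
  3-colouring: c0={n}  c1={i,s}  c2={b,j,z}
  χ = 3

Answer: 3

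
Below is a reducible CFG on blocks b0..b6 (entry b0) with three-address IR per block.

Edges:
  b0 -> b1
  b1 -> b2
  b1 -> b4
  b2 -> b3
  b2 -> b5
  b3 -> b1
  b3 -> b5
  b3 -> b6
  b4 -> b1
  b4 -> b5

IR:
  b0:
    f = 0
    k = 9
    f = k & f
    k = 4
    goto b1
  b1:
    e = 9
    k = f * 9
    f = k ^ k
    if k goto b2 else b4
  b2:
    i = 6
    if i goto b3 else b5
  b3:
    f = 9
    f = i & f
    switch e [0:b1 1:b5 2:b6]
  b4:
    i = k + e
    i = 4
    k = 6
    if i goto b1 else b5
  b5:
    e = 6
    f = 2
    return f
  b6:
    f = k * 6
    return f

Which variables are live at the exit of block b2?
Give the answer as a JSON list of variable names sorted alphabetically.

Per-block:
  b0: {f,k} / ∅
  b1: {e,f,k} / {f}
  b2: {i} / ∅
  b3: {f} / {e,i}
  b4: {i,k} / {e,k}
  b5: {e,f} / ∅
  b6: {f} / {k}

Backward fixpoint:
  live b0: ∅→{f}
  live b1: {f}→{e,f,k}
  live b2: {e,k}→{e,i,k}
  live b3: {e,i,k}→{f,k}
  live b4: {e,f,k}→{f}
  live b5: ∅→∅
  live b6: {k}→∅

live-out(b2) = ["e", "i", "k"]

Answer: ["e", "i", "k"]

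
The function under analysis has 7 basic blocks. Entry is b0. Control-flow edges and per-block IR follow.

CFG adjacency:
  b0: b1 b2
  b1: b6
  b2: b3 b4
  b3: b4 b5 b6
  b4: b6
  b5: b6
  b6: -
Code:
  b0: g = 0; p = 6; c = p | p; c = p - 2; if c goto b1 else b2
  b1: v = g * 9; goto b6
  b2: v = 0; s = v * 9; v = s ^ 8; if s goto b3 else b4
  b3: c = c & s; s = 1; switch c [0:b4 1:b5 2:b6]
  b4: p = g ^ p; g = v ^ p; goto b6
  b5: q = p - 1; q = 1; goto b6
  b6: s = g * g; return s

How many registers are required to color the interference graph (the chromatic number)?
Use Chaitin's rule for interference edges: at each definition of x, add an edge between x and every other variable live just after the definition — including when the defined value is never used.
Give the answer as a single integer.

Answer: 5

Analysis:
Block summaries:
  b0: def={c,g,p} ue=∅
  b1: def={v} ue={g}
  b2: def={s,v} ue=∅
  b3: def={c,s} ue={c,s}
  b4: def={g,p} ue={g,p,v}
  b5: def={q} ue={p}
  b6: def={s} ue={g}

Backward fixpoint:
  b0: in=∅ out={c,g,p}
  b1: in={g} out={g}
  b2: in={c,g,p} out={c,g,p,s,v}
  b3: in={c,g,p,s,v} out={g,p,v}
  b4: in={g,p,v} out={g}
  b5: in={g,p} out={g}
  b6: in={g} out=∅

Interference:
  c: {g,p,s,v}
  g: {c,p,q,s,v}
  p: {c,g,s,v}
  q: {g}
  s: {c,g,p,v}
  v: {c,g,p,s}

Chromatic number:
  lower bound: {c,g,p,s,v} mutually conflict ⇒ χ ≥ 5
  assign c→r1 g→r0 p→r2 q→r1 s→r3 v→r4 — no edge inside a register ⇒ χ ≤ 5
  χ = 5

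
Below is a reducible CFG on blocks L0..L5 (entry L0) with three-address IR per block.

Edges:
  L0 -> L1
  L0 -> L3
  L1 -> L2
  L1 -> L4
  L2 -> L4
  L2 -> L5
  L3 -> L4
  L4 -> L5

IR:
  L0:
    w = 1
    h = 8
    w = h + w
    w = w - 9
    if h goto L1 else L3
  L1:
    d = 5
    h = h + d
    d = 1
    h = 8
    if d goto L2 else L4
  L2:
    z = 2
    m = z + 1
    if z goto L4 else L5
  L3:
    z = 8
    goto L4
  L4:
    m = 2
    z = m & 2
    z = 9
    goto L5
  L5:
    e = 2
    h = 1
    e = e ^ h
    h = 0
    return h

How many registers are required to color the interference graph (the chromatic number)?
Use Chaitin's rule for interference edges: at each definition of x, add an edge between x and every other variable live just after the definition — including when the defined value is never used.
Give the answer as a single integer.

Answer: 2

Derivation:
def/use:
  L0: def={h,w} ue=∅
  L1: def={d,h} ue={h}
  L2: def={m,z} ue=∅
  L3: def={z} ue=∅
  L4: def={m,z} ue=∅
  L5: def={e,h} ue=∅

Liveness:
  L0 li=∅ lo={h}
  L1 li={h} lo=∅
  L2 li=∅ lo=∅
  L3 li=∅ lo=∅
  L4 li=∅ lo=∅
  L5 li=∅ lo=∅

Interfere edges:
  d — {h}
  e — {h}
  h — {d,e,w}
  m — {z}
  w — {h}
  z — {m}

Colouring:
  lower bound: {d,h} mutually conflict ⇒ χ ≥ 2
  assign d→R1 e→R1 h→R0 m→R0 w→R1 z→R1 — no edge inside a register ⇒ χ ≤ 2
  χ = 2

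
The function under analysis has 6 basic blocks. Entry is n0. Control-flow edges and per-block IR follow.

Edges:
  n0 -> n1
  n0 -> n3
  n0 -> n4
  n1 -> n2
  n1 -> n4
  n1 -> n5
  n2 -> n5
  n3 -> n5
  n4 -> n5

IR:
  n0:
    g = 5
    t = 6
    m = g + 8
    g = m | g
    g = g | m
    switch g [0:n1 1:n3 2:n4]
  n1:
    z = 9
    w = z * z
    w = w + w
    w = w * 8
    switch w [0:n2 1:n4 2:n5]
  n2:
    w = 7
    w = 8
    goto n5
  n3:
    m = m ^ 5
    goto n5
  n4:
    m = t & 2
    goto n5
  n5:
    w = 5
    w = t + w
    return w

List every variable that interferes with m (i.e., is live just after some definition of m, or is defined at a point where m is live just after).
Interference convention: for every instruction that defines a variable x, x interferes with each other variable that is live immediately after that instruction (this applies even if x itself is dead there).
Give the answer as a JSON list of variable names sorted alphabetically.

Block summaries:
  n0 def {g,m,t} use ∅
  n1 def {w,z} use ∅
  n2 def {w} use ∅
  n3 def {m} use {m}
  n4 def {m} use {t}
  n5 def {w} use {t}

Live sets:
  live n0: ∅→{m,t}
  live n1: {t}→{t}
  live n2: {t}→{t}
  live n3: {m,t}→{t}
  live n4: {t}→{t}
  live n5: {t}→∅

Interfere edges:
  g↔{m,t}
  m↔{g,t}
  t↔{g,m,w,z}
  w↔{t}
  z↔{t}

N(m) = ["g", "t"]

Answer: ["g", "t"]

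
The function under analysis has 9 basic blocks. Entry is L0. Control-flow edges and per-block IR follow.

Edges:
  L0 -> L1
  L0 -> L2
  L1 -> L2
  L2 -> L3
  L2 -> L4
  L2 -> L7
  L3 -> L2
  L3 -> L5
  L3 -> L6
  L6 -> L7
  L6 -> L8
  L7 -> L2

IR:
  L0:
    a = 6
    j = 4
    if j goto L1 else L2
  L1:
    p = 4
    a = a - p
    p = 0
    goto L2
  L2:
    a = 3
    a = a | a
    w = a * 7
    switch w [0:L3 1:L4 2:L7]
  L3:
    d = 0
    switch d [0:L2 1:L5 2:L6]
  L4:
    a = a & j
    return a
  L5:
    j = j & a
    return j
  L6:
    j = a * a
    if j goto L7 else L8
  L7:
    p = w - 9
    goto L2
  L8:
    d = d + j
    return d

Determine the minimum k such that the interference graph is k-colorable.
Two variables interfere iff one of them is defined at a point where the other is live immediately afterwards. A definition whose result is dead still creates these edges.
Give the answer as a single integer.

Answer: 4

Working:
def/use:
  L0 def {a,j} use ∅
  L1 def {a,p} use {a}
  L2 def {a,w} use ∅
  L3 def {d} use ∅
  L4 def {a} use {a,j}
  L5 def {j} use {a,j}
  L6 def {j} use {a}
  L7 def {p} use {w}
  L8 def {d} use {d,j}

Live sets:
  live L0: ∅→{a,j}
  live L1: {a,j}→{j}
  live L2: {j}→{a,j,w}
  live L3: {a,j,w}→{a,d,j,w}
  live L4: {a,j}→∅
  live L5: {a,j}→∅
  live L6: {a,d,w}→{d,j,w}
  live L7: {j,w}→{j}
  live L8: {d,j}→∅

Interfere edges:
  a: {d,j,p,w}
  d: {a,j,w}
  j: {a,d,p,w}
  p: {a,j}
  w: {a,d,j}

Chromatic number:
  clique {a,d,j,w} ⇒ need ≥ 4
  4-colouring: c0={a}  c1={j}  c2={d,p}  c3={w}
  χ = 4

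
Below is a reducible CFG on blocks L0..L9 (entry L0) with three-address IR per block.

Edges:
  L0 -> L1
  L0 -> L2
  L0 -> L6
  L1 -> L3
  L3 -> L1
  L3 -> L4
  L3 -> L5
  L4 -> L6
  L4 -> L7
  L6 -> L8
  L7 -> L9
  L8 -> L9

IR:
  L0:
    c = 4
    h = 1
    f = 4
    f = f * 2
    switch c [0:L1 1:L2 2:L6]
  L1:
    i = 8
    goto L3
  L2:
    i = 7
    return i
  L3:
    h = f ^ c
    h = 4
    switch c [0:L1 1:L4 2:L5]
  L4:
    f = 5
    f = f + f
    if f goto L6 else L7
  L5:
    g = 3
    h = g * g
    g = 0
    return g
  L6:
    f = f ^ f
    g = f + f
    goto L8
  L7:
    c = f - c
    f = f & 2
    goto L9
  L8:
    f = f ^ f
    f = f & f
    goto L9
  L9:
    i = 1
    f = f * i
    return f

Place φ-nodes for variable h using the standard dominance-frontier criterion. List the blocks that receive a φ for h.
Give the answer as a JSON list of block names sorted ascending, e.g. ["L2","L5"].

Answer: ["L1", "L6", "L9"]

Analysis:
idom tree: L1←L0 L2←L0 L3←L1 L4←L3 L5←L3 L6←L0 L7←L4 L8←L6 L9←L0
Dom at joins:
  L1: preds {L0,L3}: {L0} ∩ {L0,L1,L3} = {L0}; idom=L0
  L6: preds {L0,L4}: {L0} ∩ {L0,L1,L3,L4} = {L0}; idom=L0
  L9: preds {L7,L8}: {L0,L1,L3,L4,L7} ∩ {L0,L6,L8} = {L0}; idom=L0

DF walk-up:
  join L1 pred L0: · stop@L0
  join L1 pred L3: L3→L1 stop@L0
  join L6 pred L0: · stop@L0
  join L6 pred L4: L4→L3→L1 stop@L0
  join L9 pred L7: L7→L4→L3→L1 stop@L0
  join L9 pred L8: L8→L6 stop@L0
  L0: DF=∅
  L1: DF={L1,L6,L9}
  L2: DF=∅
  L3: DF={L1,L6,L9}
  L4: DF={L6,L9}
  L5: DF=∅
  L6: DF={L9}
  L7: DF={L9}
  L8: DF={L9}
  L9: DF=∅

φ for h: defs {L0,L3,L5}
  DF⁺ = {L1,L6,L9}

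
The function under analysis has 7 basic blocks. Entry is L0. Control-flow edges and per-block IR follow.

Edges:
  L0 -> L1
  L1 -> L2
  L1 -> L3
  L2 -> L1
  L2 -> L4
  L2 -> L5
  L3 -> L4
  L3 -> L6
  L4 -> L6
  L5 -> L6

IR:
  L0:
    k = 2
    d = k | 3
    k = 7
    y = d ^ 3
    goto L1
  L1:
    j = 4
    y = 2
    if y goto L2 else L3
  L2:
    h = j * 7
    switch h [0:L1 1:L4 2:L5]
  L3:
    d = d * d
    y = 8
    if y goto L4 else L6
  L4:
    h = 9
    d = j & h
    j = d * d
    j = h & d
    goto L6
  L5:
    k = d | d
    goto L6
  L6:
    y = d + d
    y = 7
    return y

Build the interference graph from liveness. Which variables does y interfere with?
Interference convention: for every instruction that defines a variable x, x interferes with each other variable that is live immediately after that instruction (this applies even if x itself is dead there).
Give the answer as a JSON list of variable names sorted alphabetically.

Block summaries:
  L0: {d,k,y} / ∅
  L1: {j,y} / ∅
  L2: {h} / {j}
  L3: {d,y} / {d}
  L4: {d,h,j} / {j}
  L5: {k} / {d}
  L6: {y} / {d}

Backward fixpoint:
  live L0: ∅→{d}
  live L1: {d}→{d,j}
  live L2: {d,j}→{d,j}
  live L3: {d,j}→{d,j}
  live L4: {j}→{d}
  live L5: {d}→{d}
  live L6: {d}→∅

Conflict graph:
  d↔{h,j,k,y}
  h↔{d,j}
  j↔{d,h,y}
  k↔{d}
  y↔{d,j}

N(y) = ["d", "j"]

Answer: ["d", "j"]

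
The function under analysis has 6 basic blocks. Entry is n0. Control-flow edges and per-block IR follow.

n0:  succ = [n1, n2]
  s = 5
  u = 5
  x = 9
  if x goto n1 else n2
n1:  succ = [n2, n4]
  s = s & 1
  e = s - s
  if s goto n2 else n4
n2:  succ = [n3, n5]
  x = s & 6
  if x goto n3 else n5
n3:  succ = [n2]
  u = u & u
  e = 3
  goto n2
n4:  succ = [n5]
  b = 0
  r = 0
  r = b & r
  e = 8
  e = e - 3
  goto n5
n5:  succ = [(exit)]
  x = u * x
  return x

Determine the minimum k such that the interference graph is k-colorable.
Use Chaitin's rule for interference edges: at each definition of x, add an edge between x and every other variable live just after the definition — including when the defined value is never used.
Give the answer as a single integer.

Block summaries:
  n0 def {s,u,x} use ∅
  n1 def {e,s} use {s}
  n2 def {x} use {s}
  n3 def {e,u} use {u}
  n4 def {b,e,r} use ∅
  n5 def {x} use {u,x}

Backward fixpoint:
  n0: in=∅ out={s,u,x}
  n1: in={s,u,x} out={s,u,x}
  n2: in={s,u} out={s,u,x}
  n3: in={s,u} out={s,u}
  n4: in={u,x} out={u,x}
  n5: in={u,x} out=∅

Interference:
  b: {r,u,x}
  e: {s,u,x}
  r: {b,u,x}
  s: {e,u,x}
  u: {b,e,r,s,x}
  x: {b,e,r,s,u}

Chromatic number:
  clique {b,r,u,x} ⇒ need ≥ 4
  assign b→r2 e→r2 r→r3 s→r3 u→r0 x→r1 — no edge inside a register ⇒ χ ≤ 4
  χ = 4

Answer: 4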